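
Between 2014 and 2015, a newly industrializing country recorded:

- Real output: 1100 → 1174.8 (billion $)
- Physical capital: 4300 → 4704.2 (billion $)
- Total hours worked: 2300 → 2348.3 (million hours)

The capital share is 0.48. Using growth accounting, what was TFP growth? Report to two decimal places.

1.20%

Real output growth = (1174.8 − 1100) / 1100 = 6.8%.
Physical capital growth = (4704.2 − 4300) / 4300 = 9.4%.
Total hours worked growth = (2348.3 − 2300) / 2300 = 2.1%.
Labor's share = 1 − 0.48 = 0.52.
Physical capital: 0.48 × 9.4 = 4.512 pp.
Total hours worked: 0.52 × 2.1 = 1.092 pp.
TFP growth = 6.8 − 5.604 = 1.196%.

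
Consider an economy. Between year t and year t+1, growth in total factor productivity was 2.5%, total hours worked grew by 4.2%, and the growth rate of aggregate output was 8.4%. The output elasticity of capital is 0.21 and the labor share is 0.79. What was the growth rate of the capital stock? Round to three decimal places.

The capital stock grew 12.295%.

Labor's share = 1 − 0.21 = 0.79.
gY = gA + 0.79×4.2 + 0.21×g.
0.21×g = 8.4 − 2.5 − 3.318 = 2.582.
g = 2.582 / 0.21 = 12.29524%.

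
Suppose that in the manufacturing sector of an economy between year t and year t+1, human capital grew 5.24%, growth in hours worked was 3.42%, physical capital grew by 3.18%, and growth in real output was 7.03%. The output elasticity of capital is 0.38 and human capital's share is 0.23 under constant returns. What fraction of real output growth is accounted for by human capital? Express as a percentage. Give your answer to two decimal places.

Human capital accounted for 17.14% of growth.

Human capital contributed 0.23 × 5.24 = 1.2052 pp.
Share of growth = 1.2052 / 7.03 × 100 = 17.1437%.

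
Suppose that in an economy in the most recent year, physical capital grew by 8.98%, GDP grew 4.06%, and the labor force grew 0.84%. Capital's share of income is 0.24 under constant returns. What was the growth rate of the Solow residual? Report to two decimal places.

Labor's share = 1 − 0.24 = 0.76.
Physical capital: 0.24 × 8.98 = 2.1552 pp.
The labor force: 0.76 × 0.84 = 0.6384 pp.
TFP growth = 4.06 − 2.7936 = 1.2664%.

1.27%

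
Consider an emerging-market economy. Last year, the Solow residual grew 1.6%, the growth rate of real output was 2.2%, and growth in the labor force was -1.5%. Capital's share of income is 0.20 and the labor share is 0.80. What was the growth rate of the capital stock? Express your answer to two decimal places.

Labor's share = 1 − 0.2 = 0.8.
gY = gA + 0.8×(-1.5) + 0.2×g.
0.2×g = 2.2 − 1.6 + 1.2 = 1.8.
g = 1.8 / 0.2 = 9%.

The capital stock grew 9.00%.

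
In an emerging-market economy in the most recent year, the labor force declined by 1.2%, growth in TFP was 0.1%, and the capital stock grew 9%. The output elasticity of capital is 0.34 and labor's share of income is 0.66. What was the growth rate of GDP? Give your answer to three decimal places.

Labor's share = 1 − 0.34 = 0.66.
The capital stock: 0.34 × 9 = 3.06 pp.
The labor force: 0.66 × (-1.2) = -0.792 pp.
Output growth = 0.1 + 2.268 = 2.368%.

2.368%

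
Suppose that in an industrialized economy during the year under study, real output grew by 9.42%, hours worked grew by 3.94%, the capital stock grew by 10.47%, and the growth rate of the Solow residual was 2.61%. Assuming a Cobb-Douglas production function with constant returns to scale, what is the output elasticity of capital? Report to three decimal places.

gY = gA + α·gK + (1−α)·gL, so gY − gA − gL = α(gK − gL).
9.42 − 2.61 − 3.94 = α × (10.47 − 3.94).
2.87 = 6.53 α, so α = 0.43951.

α = 0.440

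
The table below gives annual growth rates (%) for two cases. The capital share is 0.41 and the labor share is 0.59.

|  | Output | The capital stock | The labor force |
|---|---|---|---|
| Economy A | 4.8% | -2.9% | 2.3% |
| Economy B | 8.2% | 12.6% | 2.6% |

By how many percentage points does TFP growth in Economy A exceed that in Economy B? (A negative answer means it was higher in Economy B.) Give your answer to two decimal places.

Labor's share = 1 − 0.41 = 0.59.
Economy A: TFP = 4.8 + 1.189 − 1.357 = 4.632%.
Economy B: TFP = 8.2 − 5.166 − 1.534 = 1.5%.
Difference = 4.632 − (1.5) = 3.132 pp.

3.13 percentage points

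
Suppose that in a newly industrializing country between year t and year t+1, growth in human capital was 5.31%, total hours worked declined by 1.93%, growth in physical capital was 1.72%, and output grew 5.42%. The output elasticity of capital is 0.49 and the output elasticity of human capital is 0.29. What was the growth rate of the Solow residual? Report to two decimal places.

3.46%

Labor's share = 1 − 0.49 − 0.29 = 0.22.
Physical capital: 0.49 × 1.72 = 0.8428 pp.
Human capital: 0.29 × 5.31 = 1.5399 pp.
Total hours worked: 0.22 × (-1.93) = -0.4246 pp.
TFP growth = 5.42 − 1.9581 = 3.4619%.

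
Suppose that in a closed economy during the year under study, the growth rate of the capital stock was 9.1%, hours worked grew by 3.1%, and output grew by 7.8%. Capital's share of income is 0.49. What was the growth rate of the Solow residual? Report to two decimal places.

Labor's share = 1 − 0.49 = 0.51.
The capital stock: 0.49 × 9.1 = 4.459 pp.
Hours worked: 0.51 × 3.1 = 1.581 pp.
TFP growth = 7.8 − 6.04 = 1.76%.

1.76%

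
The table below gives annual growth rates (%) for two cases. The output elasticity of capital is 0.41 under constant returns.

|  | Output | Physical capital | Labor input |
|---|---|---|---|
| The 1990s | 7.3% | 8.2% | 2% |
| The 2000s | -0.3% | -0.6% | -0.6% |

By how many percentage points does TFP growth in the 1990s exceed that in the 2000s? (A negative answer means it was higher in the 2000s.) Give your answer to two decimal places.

2.46 percentage points

Labor's share = 1 − 0.41 = 0.59.
The 1990s: TFP = 7.3 − 3.362 − 1.18 = 2.758%.
The 2000s: TFP = -0.3 + 0.246 + 0.354 = 0.3%.
Difference = 2.758 − (0.3) = 2.458 pp.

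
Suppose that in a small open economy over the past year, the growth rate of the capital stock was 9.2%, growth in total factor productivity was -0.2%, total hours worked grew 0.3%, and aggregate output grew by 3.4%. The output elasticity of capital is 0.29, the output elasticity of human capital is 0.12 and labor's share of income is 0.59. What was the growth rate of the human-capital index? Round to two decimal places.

Labor's share = 1 − 0.29 − 0.12 = 0.59.
gY = gA + 0.29×9.2 + 0.59×0.3 + 0.12×g.
0.12×g = 3.4 + 0.2 − 2.845 = 0.755.
g = 0.755 / 0.12 = 6.2917%.

The human-capital index grew 6.29%.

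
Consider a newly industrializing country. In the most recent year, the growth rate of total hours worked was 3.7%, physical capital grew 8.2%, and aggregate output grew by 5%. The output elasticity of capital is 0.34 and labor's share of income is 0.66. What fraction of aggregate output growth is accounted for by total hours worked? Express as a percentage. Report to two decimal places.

Labor's share = 1 − 0.34 = 0.66.
Total hours worked contributed 0.66 × 3.7 = 2.442 pp.
Share of growth = 2.442 / 5 × 100 = 48.84%.

48.84%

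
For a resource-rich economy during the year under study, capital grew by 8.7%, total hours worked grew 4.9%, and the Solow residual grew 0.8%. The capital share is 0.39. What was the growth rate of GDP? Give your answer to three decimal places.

Labor's share = 1 − 0.39 = 0.61.
Capital: 0.39 × 8.7 = 3.393 pp.
Total hours worked: 0.61 × 4.9 = 2.989 pp.
Output growth = 0.8 + 6.382 = 7.182%.

7.182%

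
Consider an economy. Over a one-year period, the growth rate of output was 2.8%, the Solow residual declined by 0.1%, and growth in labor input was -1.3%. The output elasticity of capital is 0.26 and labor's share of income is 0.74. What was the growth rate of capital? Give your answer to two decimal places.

Labor's share = 1 − 0.26 = 0.74.
gY = gA + 0.74×(-1.3) + 0.26×g.
0.26×g = 2.8 + 0.1 + 0.962 = 3.862.
g = 3.862 / 0.26 = 14.8538%.

14.85%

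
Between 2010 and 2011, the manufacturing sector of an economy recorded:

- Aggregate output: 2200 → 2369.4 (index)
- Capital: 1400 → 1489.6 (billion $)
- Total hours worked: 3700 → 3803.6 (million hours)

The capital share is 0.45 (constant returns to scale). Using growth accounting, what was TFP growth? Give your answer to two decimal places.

Aggregate output growth = (2369.4 − 2200) / 2200 = 7.7%.
Capital growth = (1489.6 − 1400) / 1400 = 6.4%.
Total hours worked growth = (3803.6 − 3700) / 3700 = 2.8%.
Labor's share = 1 − 0.45 = 0.55.
Capital: 0.45 × 6.4 = 2.88 pp.
Total hours worked: 0.55 × 2.8 = 1.54 pp.
TFP growth = 7.7 − 4.42 = 3.28%.

3.28%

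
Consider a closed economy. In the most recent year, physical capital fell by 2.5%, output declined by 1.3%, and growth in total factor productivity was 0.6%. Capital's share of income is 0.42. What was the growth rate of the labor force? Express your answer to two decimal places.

Labor's share = 1 − 0.42 = 0.58.
gY = gA + 0.42×(-2.5) + 0.58×g.
0.58×g = -1.3 − 0.6 + 1.05 = -0.85.
g = -0.85 / 0.58 = -1.4655%.

-1.47%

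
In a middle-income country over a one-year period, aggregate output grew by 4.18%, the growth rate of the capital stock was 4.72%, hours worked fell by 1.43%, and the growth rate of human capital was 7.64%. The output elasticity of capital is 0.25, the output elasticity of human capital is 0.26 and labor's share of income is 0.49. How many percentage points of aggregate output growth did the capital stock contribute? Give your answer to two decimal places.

Contribution = share × growth = 0.25 × 4.72 = 1.18 pp.

1.18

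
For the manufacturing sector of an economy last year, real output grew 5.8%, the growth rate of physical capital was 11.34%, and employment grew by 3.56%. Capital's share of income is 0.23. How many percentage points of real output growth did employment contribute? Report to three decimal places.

Labor's share = 1 − 0.23 = 0.77.
Contribution = share × growth = 0.77 × 3.56 = 2.7412 pp.

2.741 pp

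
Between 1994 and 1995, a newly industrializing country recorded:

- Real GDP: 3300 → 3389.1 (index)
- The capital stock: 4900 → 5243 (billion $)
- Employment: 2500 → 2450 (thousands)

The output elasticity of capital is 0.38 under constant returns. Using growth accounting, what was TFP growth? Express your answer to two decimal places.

Real GDP growth = (3389.1 − 3300) / 3300 = 2.7%.
The capital stock growth = (5243 − 4900) / 4900 = 7%.
Employment growth = (2450 − 2500) / 2500 = -2%.
Labor's share = 1 − 0.38 = 0.62.
The capital stock: 0.38 × 7 = 2.66 pp.
Employment: 0.62 × (-2) = -1.24 pp.
TFP growth = 2.7 − 1.42 = 1.28%.

TFP grew 1.28%.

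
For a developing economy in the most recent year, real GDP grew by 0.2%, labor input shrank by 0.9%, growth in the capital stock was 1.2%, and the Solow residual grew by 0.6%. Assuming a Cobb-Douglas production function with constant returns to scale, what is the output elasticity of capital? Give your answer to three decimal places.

The output elasticity of capital is 0.238.

gY = gA + α·gK + (1−α)·gL, so gY − gA − gL = α(gK − gL).
0.2 − 0.6 + 0.9 = α × (1.2 − (-0.9)).
0.5 = 2.1 α, so α = 0.2381.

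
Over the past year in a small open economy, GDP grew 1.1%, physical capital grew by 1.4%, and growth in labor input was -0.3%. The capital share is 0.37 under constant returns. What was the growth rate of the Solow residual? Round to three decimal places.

Labor's share = 1 − 0.37 = 0.63.
Physical capital: 0.37 × 1.4 = 0.518 pp.
Labor input: 0.63 × (-0.3) = -0.189 pp.
TFP growth = 1.1 − 0.329 = 0.771%.

The Solow residual grew 0.771%.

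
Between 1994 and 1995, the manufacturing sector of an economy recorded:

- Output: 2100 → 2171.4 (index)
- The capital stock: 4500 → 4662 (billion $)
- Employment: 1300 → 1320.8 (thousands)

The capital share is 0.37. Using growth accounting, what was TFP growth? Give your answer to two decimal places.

TFP growth was 1.06%.

Output growth = (2171.4 − 2100) / 2100 = 3.4%.
The capital stock growth = (4662 − 4500) / 4500 = 3.6%.
Employment growth = (1320.8 − 1300) / 1300 = 1.6%.
Labor's share = 1 − 0.37 = 0.63.
The capital stock: 0.37 × 3.6 = 1.332 pp.
Employment: 0.63 × 1.6 = 1.008 pp.
TFP growth = 3.4 − 2.34 = 1.06%.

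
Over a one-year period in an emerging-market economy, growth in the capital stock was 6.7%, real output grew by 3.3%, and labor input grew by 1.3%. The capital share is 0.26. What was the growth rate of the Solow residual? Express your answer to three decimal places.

Labor's share = 1 − 0.26 = 0.74.
The capital stock: 0.26 × 6.7 = 1.742 pp.
Labor input: 0.74 × 1.3 = 0.962 pp.
TFP growth = 3.3 − 2.704 = 0.596%.

The Solow residual grew 0.596%.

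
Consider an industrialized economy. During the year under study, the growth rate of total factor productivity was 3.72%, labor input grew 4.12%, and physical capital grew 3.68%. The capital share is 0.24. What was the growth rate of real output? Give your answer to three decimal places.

Labor's share = 1 − 0.24 = 0.76.
Physical capital: 0.24 × 3.68 = 0.8832 pp.
Labor input: 0.76 × 4.12 = 3.1312 pp.
Output growth = 3.72 + 4.0144 = 7.7344%.

Real output grew 7.734%.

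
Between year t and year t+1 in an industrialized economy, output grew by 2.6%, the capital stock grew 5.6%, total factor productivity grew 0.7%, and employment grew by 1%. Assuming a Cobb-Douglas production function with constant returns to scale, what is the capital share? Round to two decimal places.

α = 0.20

gY = gA + α·gK + (1−α)·gL, so gY − gA − gL = α(gK − gL).
2.6 − 0.7 − 1 = α × (5.6 − 1).
0.9 = 4.6 α, so α = 0.1957.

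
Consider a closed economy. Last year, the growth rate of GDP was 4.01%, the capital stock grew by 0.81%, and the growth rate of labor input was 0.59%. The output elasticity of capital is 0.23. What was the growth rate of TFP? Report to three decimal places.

3.369%

Labor's share = 1 − 0.23 = 0.77.
The capital stock: 0.23 × 0.81 = 0.1863 pp.
Labor input: 0.77 × 0.59 = 0.4543 pp.
TFP growth = 4.01 − 0.6406 = 3.3694%.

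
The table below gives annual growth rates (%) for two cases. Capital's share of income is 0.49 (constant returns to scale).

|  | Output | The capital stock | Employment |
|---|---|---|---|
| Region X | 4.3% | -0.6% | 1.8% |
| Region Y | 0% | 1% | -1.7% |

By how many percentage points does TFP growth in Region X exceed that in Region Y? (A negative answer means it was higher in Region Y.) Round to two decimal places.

3.30 percentage points

Labor's share = 1 − 0.49 = 0.51.
Region X: TFP = 4.3 + 0.294 − 0.918 = 3.676%.
Region Y: TFP = 0 − 0.49 + 0.867 = 0.377%.
Difference = 3.676 − (0.377) = 3.299 pp.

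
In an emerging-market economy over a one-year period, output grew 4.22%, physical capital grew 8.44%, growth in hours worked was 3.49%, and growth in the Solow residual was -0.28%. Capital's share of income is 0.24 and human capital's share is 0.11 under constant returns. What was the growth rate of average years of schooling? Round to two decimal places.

1.87%

Labor's share = 1 − 0.24 − 0.11 = 0.65.
gY = gA + 0.24×8.44 + 0.65×3.49 + 0.11×g.
0.11×g = 4.22 + 0.28 − 4.2941 = 0.2059.
g = 0.2059 / 0.11 = 1.8718%.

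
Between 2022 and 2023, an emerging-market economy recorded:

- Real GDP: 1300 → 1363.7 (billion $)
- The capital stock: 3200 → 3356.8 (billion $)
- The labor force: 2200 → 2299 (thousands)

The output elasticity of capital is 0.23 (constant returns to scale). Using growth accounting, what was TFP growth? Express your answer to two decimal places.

TFP growth was 0.31%.

Real GDP growth = (1363.7 − 1300) / 1300 = 4.9%.
The capital stock growth = (3356.8 − 3200) / 3200 = 4.9%.
The labor force growth = (2299 − 2200) / 2200 = 4.5%.
Labor's share = 1 − 0.23 = 0.77.
The capital stock: 0.23 × 4.9 = 1.127 pp.
The labor force: 0.77 × 4.5 = 3.465 pp.
TFP growth = 4.9 − 4.592 = 0.308%.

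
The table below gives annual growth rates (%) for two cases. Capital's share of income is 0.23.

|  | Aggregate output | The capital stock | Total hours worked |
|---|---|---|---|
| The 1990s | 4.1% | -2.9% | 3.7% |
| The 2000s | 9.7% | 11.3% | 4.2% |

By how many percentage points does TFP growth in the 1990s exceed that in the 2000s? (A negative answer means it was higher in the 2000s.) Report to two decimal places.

Labor's share = 1 − 0.23 = 0.77.
The 1990s: TFP = 4.1 + 0.667 − 2.849 = 1.918%.
The 2000s: TFP = 9.7 − 2.599 − 3.234 = 3.867%.
Difference = 1.918 − (3.867) = -1.949 pp.

-1.95 percentage points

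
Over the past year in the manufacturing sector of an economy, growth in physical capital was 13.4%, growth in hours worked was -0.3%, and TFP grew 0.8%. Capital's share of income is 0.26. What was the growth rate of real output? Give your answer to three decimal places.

Labor's share = 1 − 0.26 = 0.74.
Physical capital: 0.26 × 13.4 = 3.484 pp.
Hours worked: 0.74 × (-0.3) = -0.222 pp.
Output growth = 0.8 + 3.262 = 4.062%.

4.062%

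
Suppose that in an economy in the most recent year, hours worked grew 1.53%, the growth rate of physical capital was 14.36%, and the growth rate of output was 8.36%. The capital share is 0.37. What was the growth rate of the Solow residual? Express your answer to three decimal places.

2.083%

Labor's share = 1 − 0.37 = 0.63.
Physical capital: 0.37 × 14.36 = 5.3132 pp.
Hours worked: 0.63 × 1.53 = 0.9639 pp.
TFP growth = 8.36 − 6.2771 = 2.0829%.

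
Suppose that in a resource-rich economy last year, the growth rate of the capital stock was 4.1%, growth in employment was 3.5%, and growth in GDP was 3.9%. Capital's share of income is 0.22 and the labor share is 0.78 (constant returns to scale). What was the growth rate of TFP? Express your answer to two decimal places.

Labor's share = 1 − 0.22 = 0.78.
The capital stock: 0.22 × 4.1 = 0.902 pp.
Employment: 0.78 × 3.5 = 2.73 pp.
TFP growth = 3.9 − 3.632 = 0.268%.

0.27%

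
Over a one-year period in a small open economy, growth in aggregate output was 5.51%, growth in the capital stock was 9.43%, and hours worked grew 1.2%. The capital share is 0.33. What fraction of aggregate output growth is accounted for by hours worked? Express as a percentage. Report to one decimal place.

Labor's share = 1 − 0.33 = 0.67.
Hours worked contributed 0.67 × 1.2 = 0.804 pp.
Share of growth = 0.804 / 5.51 × 100 = 14.592%.

14.6%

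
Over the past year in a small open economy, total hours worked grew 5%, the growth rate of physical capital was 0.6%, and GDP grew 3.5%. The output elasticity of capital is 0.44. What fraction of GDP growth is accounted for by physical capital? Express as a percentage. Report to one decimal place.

7.5%

Physical capital contributed 0.44 × 0.6 = 0.264 pp.
Share of growth = 0.264 / 3.5 × 100 = 7.543%.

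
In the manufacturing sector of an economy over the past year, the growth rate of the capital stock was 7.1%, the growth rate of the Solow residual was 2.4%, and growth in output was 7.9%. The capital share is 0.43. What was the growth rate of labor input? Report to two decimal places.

Labor's share = 1 − 0.43 = 0.57.
gY = gA + 0.43×7.1 + 0.57×g.
0.57×g = 7.9 − 2.4 − 3.053 = 2.447.
g = 2.447 / 0.57 = 4.293%.

4.29%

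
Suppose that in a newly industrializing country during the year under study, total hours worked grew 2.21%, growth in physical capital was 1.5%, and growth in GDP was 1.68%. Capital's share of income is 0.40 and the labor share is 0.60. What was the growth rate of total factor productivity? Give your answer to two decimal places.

Labor's share = 1 − 0.4 = 0.6.
Physical capital: 0.4 × 1.5 = 0.6 pp.
Total hours worked: 0.6 × 2.21 = 1.326 pp.
TFP growth = 1.68 − 1.926 = -0.246%.

-0.25%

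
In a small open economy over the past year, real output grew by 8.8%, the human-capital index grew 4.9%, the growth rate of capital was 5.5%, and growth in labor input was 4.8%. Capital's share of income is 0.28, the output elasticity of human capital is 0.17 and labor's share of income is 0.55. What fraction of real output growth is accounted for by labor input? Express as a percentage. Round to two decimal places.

Labor's share = 1 − 0.28 − 0.17 = 0.55.
Labor input contributed 0.55 × 4.8 = 2.64 pp.
Share of growth = 2.64 / 8.8 × 100 = 30%.

30.00%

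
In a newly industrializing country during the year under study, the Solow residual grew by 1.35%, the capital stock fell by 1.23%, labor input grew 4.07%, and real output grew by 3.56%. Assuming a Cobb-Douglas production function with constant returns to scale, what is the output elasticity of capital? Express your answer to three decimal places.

The output elasticity of capital is 0.351.

gY = gA + α·gK + (1−α)·gL, so gY − gA − gL = α(gK − gL).
3.56 − 1.35 − 4.07 = α × (-1.23 − 4.07).
-1.86 = -5.3 α, so α = 0.35094.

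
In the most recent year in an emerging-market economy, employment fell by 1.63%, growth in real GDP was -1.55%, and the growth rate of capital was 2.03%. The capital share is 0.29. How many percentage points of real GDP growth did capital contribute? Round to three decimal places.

0.589 percentage points

Contribution = share × growth = 0.29 × 2.03 = 0.5887 pp.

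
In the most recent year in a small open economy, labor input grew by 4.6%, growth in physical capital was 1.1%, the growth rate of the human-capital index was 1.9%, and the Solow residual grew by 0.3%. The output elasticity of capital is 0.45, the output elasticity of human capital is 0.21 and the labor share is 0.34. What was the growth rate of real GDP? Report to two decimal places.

Real GDP grew 2.76%.

Labor's share = 1 − 0.45 − 0.21 = 0.34.
Physical capital: 0.45 × 1.1 = 0.495 pp.
The human-capital index: 0.21 × 1.9 = 0.399 pp.
Labor input: 0.34 × 4.6 = 1.564 pp.
Output growth = 0.3 + 2.458 = 2.758%.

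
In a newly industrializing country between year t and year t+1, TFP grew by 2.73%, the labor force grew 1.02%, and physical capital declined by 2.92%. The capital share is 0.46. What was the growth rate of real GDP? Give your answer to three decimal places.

Labor's share = 1 − 0.46 = 0.54.
Physical capital: 0.46 × (-2.92) = -1.3432 pp.
The labor force: 0.54 × 1.02 = 0.5508 pp.
Output growth = 2.73 + (-0.7924) = 1.9376%.

1.938%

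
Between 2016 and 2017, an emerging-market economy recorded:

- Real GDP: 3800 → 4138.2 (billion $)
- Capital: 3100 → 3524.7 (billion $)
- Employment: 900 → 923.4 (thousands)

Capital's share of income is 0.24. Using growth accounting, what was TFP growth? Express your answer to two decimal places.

3.64%

Real GDP growth = (4138.2 − 3800) / 3800 = 8.9%.
Capital growth = (3524.7 − 3100) / 3100 = 13.7%.
Employment growth = (923.4 − 900) / 900 = 2.6%.
Labor's share = 1 − 0.24 = 0.76.
Capital: 0.24 × 13.7 = 3.288 pp.
Employment: 0.76 × 2.6 = 1.976 pp.
TFP growth = 8.9 − 5.264 = 3.636%.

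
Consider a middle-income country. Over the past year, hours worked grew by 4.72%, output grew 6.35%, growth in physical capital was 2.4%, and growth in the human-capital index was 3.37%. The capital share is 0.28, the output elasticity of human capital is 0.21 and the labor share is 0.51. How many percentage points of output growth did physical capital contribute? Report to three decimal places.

0.672 pp

Contribution = share × growth = 0.28 × 2.4 = 0.672 pp.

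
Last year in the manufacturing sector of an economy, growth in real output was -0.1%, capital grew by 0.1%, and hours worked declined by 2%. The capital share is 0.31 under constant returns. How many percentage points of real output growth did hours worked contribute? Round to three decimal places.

Labor's share = 1 − 0.31 = 0.69.
Contribution = share × growth = 0.69 × (-2) = -1.38 pp.

-1.380 pp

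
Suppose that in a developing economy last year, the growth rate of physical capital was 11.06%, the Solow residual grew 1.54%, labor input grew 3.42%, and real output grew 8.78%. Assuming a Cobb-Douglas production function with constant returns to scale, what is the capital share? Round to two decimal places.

gY = gA + α·gK + (1−α)·gL, so gY − gA − gL = α(gK − gL).
8.78 − 1.54 − 3.42 = α × (11.06 − 3.42).
3.82 = 7.64 α, so α = 0.5.

α = 0.50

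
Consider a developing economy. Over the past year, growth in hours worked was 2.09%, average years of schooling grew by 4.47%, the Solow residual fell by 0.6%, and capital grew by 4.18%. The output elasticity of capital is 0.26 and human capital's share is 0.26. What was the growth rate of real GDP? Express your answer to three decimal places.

2.652%

Labor's share = 1 − 0.26 − 0.26 = 0.48.
Capital: 0.26 × 4.18 = 1.0868 pp.
Average years of schooling: 0.26 × 4.47 = 1.1622 pp.
Hours worked: 0.48 × 2.09 = 1.0032 pp.
Output growth = -0.6 + 3.2522 = 2.6522%.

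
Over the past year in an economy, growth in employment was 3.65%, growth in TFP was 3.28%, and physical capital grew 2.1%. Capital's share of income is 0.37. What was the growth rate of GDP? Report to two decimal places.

6.36%

Labor's share = 1 − 0.37 = 0.63.
Physical capital: 0.37 × 2.1 = 0.777 pp.
Employment: 0.63 × 3.65 = 2.2995 pp.
Output growth = 3.28 + 3.0765 = 6.3565%.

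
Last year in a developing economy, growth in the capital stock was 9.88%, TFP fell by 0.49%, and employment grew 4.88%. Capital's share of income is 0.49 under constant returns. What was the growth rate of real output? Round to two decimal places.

Labor's share = 1 − 0.49 = 0.51.
The capital stock: 0.49 × 9.88 = 4.8412 pp.
Employment: 0.51 × 4.88 = 2.4888 pp.
Output growth = -0.49 + 7.33 = 6.84%.

Real output growth was 6.84%.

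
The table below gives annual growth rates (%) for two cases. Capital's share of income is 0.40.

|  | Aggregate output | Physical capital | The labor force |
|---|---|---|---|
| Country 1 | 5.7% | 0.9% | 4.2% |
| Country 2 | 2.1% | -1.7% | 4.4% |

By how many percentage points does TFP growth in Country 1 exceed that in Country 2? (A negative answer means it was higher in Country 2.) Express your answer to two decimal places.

Labor's share = 1 − 0.4 = 0.6.
Country 1: TFP = 5.7 − 0.36 − 2.52 = 2.82%.
Country 2: TFP = 2.1 + 0.68 − 2.64 = 0.14%.
Difference = 2.82 − (0.14) = 2.68 pp.

2.68 percentage points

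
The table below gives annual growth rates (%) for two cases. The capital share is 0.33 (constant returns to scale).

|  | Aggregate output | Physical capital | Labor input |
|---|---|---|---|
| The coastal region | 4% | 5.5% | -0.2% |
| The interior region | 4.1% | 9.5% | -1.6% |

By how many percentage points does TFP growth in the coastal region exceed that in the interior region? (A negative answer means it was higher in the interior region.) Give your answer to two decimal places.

0.28 percentage points

Labor's share = 1 − 0.33 = 0.67.
The coastal region: TFP = 4 − 1.815 + 0.134 = 2.319%.
The interior region: TFP = 4.1 − 3.135 + 1.072 = 2.037%.
Difference = 2.319 − (2.037) = 0.282 pp.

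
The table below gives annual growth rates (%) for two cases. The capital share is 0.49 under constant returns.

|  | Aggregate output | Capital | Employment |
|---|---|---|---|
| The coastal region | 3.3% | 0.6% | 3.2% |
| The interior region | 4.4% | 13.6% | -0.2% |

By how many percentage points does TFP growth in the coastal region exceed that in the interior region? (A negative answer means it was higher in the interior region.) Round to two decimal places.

Labor's share = 1 − 0.49 = 0.51.
The coastal region: TFP = 3.3 − 0.294 − 1.632 = 1.374%.
The interior region: TFP = 4.4 − 6.664 + 0.102 = -2.162%.
Difference = 1.374 − (-2.162) = 3.536 pp.

3.54 percentage points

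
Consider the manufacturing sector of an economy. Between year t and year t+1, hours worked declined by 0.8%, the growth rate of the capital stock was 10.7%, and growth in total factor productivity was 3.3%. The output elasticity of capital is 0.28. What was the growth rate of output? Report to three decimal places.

Output growth was 5.720%.

Labor's share = 1 − 0.28 = 0.72.
The capital stock: 0.28 × 10.7 = 2.996 pp.
Hours worked: 0.72 × (-0.8) = -0.576 pp.
Output growth = 3.3 + 2.42 = 5.72%.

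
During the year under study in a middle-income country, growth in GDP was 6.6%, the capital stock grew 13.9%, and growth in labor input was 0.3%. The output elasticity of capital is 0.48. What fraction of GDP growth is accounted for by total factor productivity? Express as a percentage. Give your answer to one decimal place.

Labor's share = 1 − 0.48 = 0.52.
The capital stock: 0.48 × 13.9 = 6.672 pp.
Labor input: 0.52 × 0.3 = 0.156 pp.
TFP growth = 6.6 − 6.828 = -0.228%.
TFP share of growth = -0.228 / 6.6 × 100 = -3.455%.

-3.5%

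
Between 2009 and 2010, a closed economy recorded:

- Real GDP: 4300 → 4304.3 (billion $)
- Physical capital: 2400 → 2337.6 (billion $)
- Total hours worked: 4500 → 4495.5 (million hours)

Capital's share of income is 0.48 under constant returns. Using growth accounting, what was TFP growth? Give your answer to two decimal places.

Real GDP growth = (4304.3 − 4300) / 4300 = 0.1%.
Physical capital growth = (2337.6 − 2400) / 2400 = -2.6%.
Total hours worked growth = (4495.5 − 4500) / 4500 = -0.1%.
Labor's share = 1 − 0.48 = 0.52.
Physical capital: 0.48 × (-2.6) = -1.248 pp.
Total hours worked: 0.52 × (-0.1) = -0.052 pp.
TFP growth = 0.1 + 1.3 = 1.4%.

1.40%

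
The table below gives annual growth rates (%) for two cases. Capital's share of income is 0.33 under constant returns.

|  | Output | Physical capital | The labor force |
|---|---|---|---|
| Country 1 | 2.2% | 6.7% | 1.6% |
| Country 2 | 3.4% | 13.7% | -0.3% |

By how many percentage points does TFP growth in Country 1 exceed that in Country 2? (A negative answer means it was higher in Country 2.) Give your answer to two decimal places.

Labor's share = 1 − 0.33 = 0.67.
Country 1: TFP = 2.2 − 2.211 − 1.072 = -1.083%.
Country 2: TFP = 3.4 − 4.521 + 0.201 = -0.92%.
Difference = -1.083 − (-0.92) = -0.163 pp.

-0.16 percentage points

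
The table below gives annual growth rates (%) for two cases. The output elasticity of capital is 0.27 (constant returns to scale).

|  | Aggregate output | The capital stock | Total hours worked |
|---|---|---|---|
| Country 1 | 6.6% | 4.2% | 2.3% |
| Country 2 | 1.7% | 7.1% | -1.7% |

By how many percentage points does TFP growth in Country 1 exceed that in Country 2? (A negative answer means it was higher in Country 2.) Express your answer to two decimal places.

2.76 percentage points

Labor's share = 1 − 0.27 = 0.73.
Country 1: TFP = 6.6 − 1.134 − 1.679 = 3.787%.
Country 2: TFP = 1.7 − 1.917 + 1.241 = 1.024%.
Difference = 3.787 − (1.024) = 2.763 pp.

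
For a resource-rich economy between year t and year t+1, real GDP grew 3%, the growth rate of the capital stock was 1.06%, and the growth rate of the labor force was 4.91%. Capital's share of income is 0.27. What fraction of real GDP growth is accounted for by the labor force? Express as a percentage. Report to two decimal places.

The labor force accounted for 119.48% of growth.

Labor's share = 1 − 0.27 = 0.73.
The labor force contributed 0.73 × 4.91 = 3.5843 pp.
Share of growth = 3.5843 / 3 × 100 = 119.4767%.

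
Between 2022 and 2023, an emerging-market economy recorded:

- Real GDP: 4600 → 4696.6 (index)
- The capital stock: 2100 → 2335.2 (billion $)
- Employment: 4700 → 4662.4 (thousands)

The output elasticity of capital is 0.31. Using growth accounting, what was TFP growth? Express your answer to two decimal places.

Real GDP growth = (4696.6 − 4600) / 4600 = 2.1%.
The capital stock growth = (2335.2 − 2100) / 2100 = 11.2%.
Employment growth = (4662.4 − 4700) / 4700 = -0.8%.
Labor's share = 1 − 0.31 = 0.69.
The capital stock: 0.31 × 11.2 = 3.472 pp.
Employment: 0.69 × (-0.8) = -0.552 pp.
TFP growth = 2.1 − 2.92 = -0.82%.

-0.82%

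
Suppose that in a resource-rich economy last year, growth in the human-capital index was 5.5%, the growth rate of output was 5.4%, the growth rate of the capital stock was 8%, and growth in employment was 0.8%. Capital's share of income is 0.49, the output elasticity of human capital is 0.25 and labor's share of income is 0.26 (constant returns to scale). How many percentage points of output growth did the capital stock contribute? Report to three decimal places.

Contribution = share × growth = 0.49 × 8 = 3.92 pp.

3.920 pp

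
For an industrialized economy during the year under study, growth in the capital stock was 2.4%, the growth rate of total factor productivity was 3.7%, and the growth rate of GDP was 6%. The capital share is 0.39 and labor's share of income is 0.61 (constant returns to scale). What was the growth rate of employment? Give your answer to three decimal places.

Labor's share = 1 − 0.39 = 0.61.
gY = gA + 0.39×2.4 + 0.61×g.
0.61×g = 6 − 3.7 − 0.936 = 1.364.
g = 1.364 / 0.61 = 2.23607%.

Employment grew 2.236%.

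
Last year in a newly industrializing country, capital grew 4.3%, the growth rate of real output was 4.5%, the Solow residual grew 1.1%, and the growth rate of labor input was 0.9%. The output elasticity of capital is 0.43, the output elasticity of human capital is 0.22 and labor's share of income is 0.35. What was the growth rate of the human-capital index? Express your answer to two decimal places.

The human-capital index growth was 5.62%.

Labor's share = 1 − 0.43 − 0.22 = 0.35.
gY = gA + 0.43×4.3 + 0.35×0.9 + 0.22×g.
0.22×g = 4.5 − 1.1 − 2.164 = 1.236.
g = 1.236 / 0.22 = 5.6182%.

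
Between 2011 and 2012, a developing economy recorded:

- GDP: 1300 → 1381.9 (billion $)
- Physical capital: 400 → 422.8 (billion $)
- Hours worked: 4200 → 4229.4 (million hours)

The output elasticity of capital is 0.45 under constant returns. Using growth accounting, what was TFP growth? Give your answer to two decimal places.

TFP growth was 3.35%.

GDP growth = (1381.9 − 1300) / 1300 = 6.3%.
Physical capital growth = (422.8 − 400) / 400 = 5.7%.
Hours worked growth = (4229.4 − 4200) / 4200 = 0.7%.
Labor's share = 1 − 0.45 = 0.55.
Physical capital: 0.45 × 5.7 = 2.565 pp.
Hours worked: 0.55 × 0.7 = 0.385 pp.
TFP growth = 6.3 − 2.95 = 3.35%.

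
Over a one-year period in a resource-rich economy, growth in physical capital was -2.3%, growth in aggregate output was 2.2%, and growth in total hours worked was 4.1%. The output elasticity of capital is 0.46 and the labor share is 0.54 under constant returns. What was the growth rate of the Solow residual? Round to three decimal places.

Labor's share = 1 − 0.46 = 0.54.
Physical capital: 0.46 × (-2.3) = -1.058 pp.
Total hours worked: 0.54 × 4.1 = 2.214 pp.
TFP growth = 2.2 − 1.156 = 1.044%.

1.044%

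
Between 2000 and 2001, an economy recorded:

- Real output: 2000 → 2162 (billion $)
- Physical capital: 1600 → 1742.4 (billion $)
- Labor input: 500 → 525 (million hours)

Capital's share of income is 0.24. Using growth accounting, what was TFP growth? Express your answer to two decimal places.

2.16%

Real output growth = (2162 − 2000) / 2000 = 8.1%.
Physical capital growth = (1742.4 − 1600) / 1600 = 8.9%.
Labor input growth = (525 − 500) / 500 = 5%.
Labor's share = 1 − 0.24 = 0.76.
Physical capital: 0.24 × 8.9 = 2.136 pp.
Labor input: 0.76 × 5 = 3.8 pp.
TFP growth = 8.1 − 5.936 = 2.164%.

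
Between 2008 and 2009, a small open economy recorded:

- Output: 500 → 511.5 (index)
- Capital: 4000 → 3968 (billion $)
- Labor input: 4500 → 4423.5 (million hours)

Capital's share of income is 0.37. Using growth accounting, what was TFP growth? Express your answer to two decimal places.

3.67%

Output growth = (511.5 − 500) / 500 = 2.3%.
Capital growth = (3968 − 4000) / 4000 = -0.8%.
Labor input growth = (4423.5 − 4500) / 4500 = -1.7%.
Labor's share = 1 − 0.37 = 0.63.
Capital: 0.37 × (-0.8) = -0.296 pp.
Labor input: 0.63 × (-1.7) = -1.071 pp.
TFP growth = 2.3 + 1.367 = 3.667%.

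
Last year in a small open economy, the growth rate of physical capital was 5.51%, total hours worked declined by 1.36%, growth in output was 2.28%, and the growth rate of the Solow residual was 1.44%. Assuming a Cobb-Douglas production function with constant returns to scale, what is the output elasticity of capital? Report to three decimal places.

gY = gA + α·gK + (1−α)·gL, so gY − gA − gL = α(gK − gL).
2.28 − 1.44 + 1.36 = α × (5.51 − (-1.36)).
2.2 = 6.87 α, so α = 0.32023.

α = 0.320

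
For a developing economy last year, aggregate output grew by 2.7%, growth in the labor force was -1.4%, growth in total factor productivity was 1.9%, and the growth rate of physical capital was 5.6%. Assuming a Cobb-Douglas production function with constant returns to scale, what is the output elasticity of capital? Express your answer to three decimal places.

gY = gA + α·gK + (1−α)·gL, so gY − gA − gL = α(gK − gL).
2.7 − 1.9 + 1.4 = α × (5.6 − (-1.4)).
2.2 = 7 α, so α = 0.31429.

α = 0.314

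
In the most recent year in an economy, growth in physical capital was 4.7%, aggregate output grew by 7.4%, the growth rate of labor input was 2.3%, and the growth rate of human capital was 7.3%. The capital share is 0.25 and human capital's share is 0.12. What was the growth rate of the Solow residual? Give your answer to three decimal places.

The Solow residual grew 3.900%.

Labor's share = 1 − 0.25 − 0.12 = 0.63.
Physical capital: 0.25 × 4.7 = 1.175 pp.
Human capital: 0.12 × 7.3 = 0.876 pp.
Labor input: 0.63 × 2.3 = 1.449 pp.
TFP growth = 7.4 − 3.5 = 3.9%.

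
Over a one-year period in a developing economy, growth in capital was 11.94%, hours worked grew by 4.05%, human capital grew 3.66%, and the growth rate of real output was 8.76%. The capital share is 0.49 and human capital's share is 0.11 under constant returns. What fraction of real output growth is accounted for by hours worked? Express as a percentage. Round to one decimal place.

18.5%

Labor's share = 1 − 0.49 − 0.11 = 0.4.
Hours worked contributed 0.4 × 4.05 = 1.62 pp.
Share of growth = 1.62 / 8.76 × 100 = 18.493%.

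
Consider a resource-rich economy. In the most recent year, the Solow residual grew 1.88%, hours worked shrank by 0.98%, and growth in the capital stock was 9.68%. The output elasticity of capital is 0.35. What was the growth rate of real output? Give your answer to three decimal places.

Labor's share = 1 − 0.35 = 0.65.
The capital stock: 0.35 × 9.68 = 3.388 pp.
Hours worked: 0.65 × (-0.98) = -0.637 pp.
Output growth = 1.88 + 2.751 = 4.631%.

Real output growth was 4.631%.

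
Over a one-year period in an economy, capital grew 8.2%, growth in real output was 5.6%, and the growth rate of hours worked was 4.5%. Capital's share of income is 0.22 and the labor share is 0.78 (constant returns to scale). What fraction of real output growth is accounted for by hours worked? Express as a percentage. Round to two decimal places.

Labor's share = 1 − 0.22 = 0.78.
Hours worked contributed 0.78 × 4.5 = 3.51 pp.
Share of growth = 3.51 / 5.6 × 100 = 62.6786%.

62.68%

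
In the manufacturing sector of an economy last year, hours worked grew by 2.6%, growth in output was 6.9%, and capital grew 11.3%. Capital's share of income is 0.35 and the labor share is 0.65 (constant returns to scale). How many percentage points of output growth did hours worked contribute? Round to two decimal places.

1.69 pp

Labor's share = 1 − 0.35 = 0.65.
Contribution = share × growth = 0.65 × 2.6 = 1.69 pp.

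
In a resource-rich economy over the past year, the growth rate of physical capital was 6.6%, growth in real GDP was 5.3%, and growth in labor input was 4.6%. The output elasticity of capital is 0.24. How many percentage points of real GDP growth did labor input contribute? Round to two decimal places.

3.50 pp

Labor's share = 1 − 0.24 = 0.76.
Contribution = share × growth = 0.76 × 4.6 = 3.496 pp.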